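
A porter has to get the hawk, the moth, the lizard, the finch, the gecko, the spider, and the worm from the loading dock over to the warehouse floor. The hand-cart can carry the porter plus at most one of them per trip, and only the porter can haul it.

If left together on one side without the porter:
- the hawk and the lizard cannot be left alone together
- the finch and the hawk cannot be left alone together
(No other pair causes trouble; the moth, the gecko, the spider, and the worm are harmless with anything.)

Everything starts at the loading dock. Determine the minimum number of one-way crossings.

Counting alone: the porter can take at most 1 across per trip to the warehouse floor, so moving all 7 needs at least 7 loaded trips out, with a return between consecutive ones — at least 13 crossings.
The safety rule pushes this higher. Following every safe sequence of crossings, the most of the 7 that can be at the warehouse floor as the hand-cart arrives there on crossing 13 is 6 — never all 7.
So no plan with fewer than 15 crossings exists, and this one achieves 15:
1. Porter goes to the warehouse floor with the hawk.
2. Porter goes back to the loading dock alone.
3. Porter goes to the warehouse floor with the moth.
4. Porter goes back to the loading dock alone.
5. Porter goes to the warehouse floor with the lizard.
6. Porter goes back to the loading dock with the hawk.
7. Porter goes to the warehouse floor with the finch.
8. Porter goes back to the loading dock alone.
9. Porter goes to the warehouse floor with the gecko.
10. Porter goes back to the loading dock alone.
11. Porter goes to the warehouse floor with the spider.
12. Porter goes back to the loading dock alone.
13. Porter goes to the warehouse floor with the worm.
14. Porter goes back to the loading dock alone.
15. Porter goes to the warehouse floor with the hawk.

15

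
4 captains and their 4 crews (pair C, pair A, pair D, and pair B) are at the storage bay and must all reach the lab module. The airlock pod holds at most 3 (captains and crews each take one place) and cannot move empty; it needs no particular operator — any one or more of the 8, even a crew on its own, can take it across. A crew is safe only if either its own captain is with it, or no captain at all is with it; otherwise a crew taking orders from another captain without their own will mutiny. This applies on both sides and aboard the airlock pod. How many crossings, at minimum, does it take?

9

Counting alone: each trip to the lab module takes at most 3 across and each return brings at least 1 back, so after t trips out (and t−1 returns) at most 3t − (t−1) of the 8 are across; that first reaches 8 at t = 4, so at least 7 crossings are needed.
The safety rule pushes this higher. Following every safe sequence of crossings, the most of the 8 that can be at the lab module as the airlock pod arrives there on crossing 7 is 7 — never all 8.
So no plan with fewer than 9 crossings exists, and this one achieves 9:
1. captain C and crew C cross → the lab module.
2. captain C crosses ← the storage bay.
3. captain A, captain C, and crew A cross → the lab module.
4. captain C and crew C cross ← the storage bay.
5. captain B, captain C, and captain D cross → the lab module.
6. crew A crosses ← the storage bay.
7. crew A and crew C cross → the lab module.
8. crew C crosses ← the storage bay.
9. crew B, crew C, and crew D cross → the lab module.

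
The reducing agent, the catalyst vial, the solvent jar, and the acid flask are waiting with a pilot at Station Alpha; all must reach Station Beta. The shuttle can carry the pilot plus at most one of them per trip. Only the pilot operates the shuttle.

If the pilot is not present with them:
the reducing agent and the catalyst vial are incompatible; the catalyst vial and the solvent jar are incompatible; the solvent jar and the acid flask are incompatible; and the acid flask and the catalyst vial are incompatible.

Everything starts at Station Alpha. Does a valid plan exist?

Whatever the first load, the items left behind include a forbidden pair without the pilot. No opening move is safe, so no plan exists.

No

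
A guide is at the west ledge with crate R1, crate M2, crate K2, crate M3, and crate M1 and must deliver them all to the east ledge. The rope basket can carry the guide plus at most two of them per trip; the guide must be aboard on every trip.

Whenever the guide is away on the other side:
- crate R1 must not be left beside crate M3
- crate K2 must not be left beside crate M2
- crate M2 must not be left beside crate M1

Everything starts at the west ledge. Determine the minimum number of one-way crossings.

5

Counting alone: the guide can take at most 2 across per trip to the east ledge, so moving all 5 needs at least 3 loaded trips out, with a return between consecutive ones — at least 5 crossings.
The plan below uses exactly 5 crossings, so it is optimal:
1. Guide goes to the east ledge with crate M2 and crate R1.
2. Guide goes back to the west ledge alone.
3. Guide goes to the east ledge with crate K2 and crate M1.
4. Guide goes back to the west ledge with crate M2.
5. Guide goes to the east ledge with crate M2 and crate M3.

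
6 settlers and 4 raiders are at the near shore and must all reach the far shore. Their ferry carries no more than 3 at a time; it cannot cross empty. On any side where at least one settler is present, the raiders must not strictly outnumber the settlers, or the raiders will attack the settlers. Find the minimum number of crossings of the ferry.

9

Counting alone: each trip to the far shore takes at most 3 across and each return brings at least 1 back, so after t trips out (and t−1 returns) at most 3t − (t−1) of the 10 are across; that first reaches 10 at t = 5, so at least 9 crossings are needed.
The plan below uses exactly 9 crossings, so it is optimal:
1. 2 raiders → the far shore.  (the near shore: 6S 2R; the far shore: 0S 2R)
2. 1 raider ← the near shore.  (the near shore: 6S 3R; the far shore: 0S 1R)
3. 3 raiders → the far shore.  (the near shore: 6S 0R; the far shore: 0S 4R)
4. 1 raider ← the near shore.  (the near shore: 6S 1R; the far shore: 0S 3R)
5. 3 settlers → the far shore.  (the near shore: 3S 1R; the far shore: 3S 3R)
6. 1 raider ← the near shore.  (the near shore: 3S 2R; the far shore: 3S 2R)
7. 1 settler and 2 raiders → the far shore.  (the near shore: 2S 0R; the far shore: 4S 4R)
8. 1 raider ← the near shore.  (the near shore: 2S 1R; the far shore: 4S 3R)
9. 2 settlers and 1 raider → the far shore.  (the near shore: 0S 0R; the far shore: 6S 4R)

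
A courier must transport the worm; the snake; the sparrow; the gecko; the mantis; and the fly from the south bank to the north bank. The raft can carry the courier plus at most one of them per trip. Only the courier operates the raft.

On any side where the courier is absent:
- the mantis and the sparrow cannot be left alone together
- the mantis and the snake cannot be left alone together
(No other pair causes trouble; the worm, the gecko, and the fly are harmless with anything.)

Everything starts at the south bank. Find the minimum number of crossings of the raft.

Counting alone: the courier can take at most 1 across per trip to the north bank, so moving all 6 needs at least 6 loaded trips out, with a return between consecutive ones — at least 11 crossings.
The safety rule pushes this higher. Following every safe sequence of crossings, the most of the 6 that can be at the north bank as the raft arrives there on crossing 11 is 5 — never all 6.
So no plan with fewer than 13 crossings exists, and this one achieves 13:
1. Courier goes to the north bank with the mantis.
2. Courier goes back to the south bank alone.
3. Courier goes to the north bank with the worm.
4. Courier goes back to the south bank alone.
5. Courier goes to the north bank with the snake.
6. Courier goes back to the south bank with the mantis.
7. Courier goes to the north bank with the sparrow.
8. Courier goes back to the south bank alone.
9. Courier goes to the north bank with the gecko.
10. Courier goes back to the south bank alone.
11. Courier goes to the north bank with the fly.
12. Courier goes back to the south bank alone.
13. Courier goes to the north bank with the mantis.

13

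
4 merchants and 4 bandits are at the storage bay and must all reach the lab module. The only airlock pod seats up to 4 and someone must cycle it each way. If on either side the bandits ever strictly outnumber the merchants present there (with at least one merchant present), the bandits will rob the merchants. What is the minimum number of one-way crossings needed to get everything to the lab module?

5

Counting alone: each trip to the lab module takes at most 4 across and each return brings at least 1 back, so after t trips out (and t−1 returns) at most 4t − (t−1) of the 8 are across; that first reaches 8 at t = 3, so at least 5 crossings are needed.
The plan below uses exactly 5 crossings, so it is optimal:
1. 2 bandits → the lab module.  (the storage bay: 4M 2B; the lab module: 0M 2B)
2. 1 bandit ← the storage bay.  (the storage bay: 4M 3B; the lab module: 0M 1B)
3. 4 merchants → the lab module.  (the storage bay: 0M 3B; the lab module: 4M 1B)
4. 1 bandit ← the storage bay.  (the storage bay: 0M 4B; the lab module: 4M 0B)
5. 4 bandits → the lab module.  (the storage bay: 0M 0B; the lab module: 4M 4B)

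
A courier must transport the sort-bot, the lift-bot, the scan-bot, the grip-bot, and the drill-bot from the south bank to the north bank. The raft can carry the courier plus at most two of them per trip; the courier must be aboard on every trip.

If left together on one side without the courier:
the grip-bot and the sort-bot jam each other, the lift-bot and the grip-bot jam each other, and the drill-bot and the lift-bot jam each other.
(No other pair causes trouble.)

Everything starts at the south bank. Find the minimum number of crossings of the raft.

Counting alone: the courier can take at most 2 across per trip to the north bank, so moving all 5 needs at least 3 loaded trips out, with a return between consecutive ones — at least 5 crossings.
The plan below uses exactly 5 crossings, so it is optimal:
1. Courier goes to the north bank with the lift-bot and the sort-bot.  [the south bank: the drill-bot, the grip-bot, the scan-bot | the north bank: the lift-bot, the sort-bot]
2. Courier goes back to the south bank alone.  [the south bank: the drill-bot, the grip-bot, the scan-bot | the north bank: the lift-bot, the sort-bot]
3. Courier goes to the north bank with the scan-bot.  [the south bank: the drill-bot, the grip-bot | the north bank: the lift-bot, the scan-bot, the sort-bot]
4. Courier goes back to the south bank alone.  [the south bank: the drill-bot, the grip-bot | the north bank: the lift-bot, the scan-bot, the sort-bot]
5. Courier goes to the north bank with the drill-bot and the grip-bot.  [the south bank: — | the north bank: the drill-bot, the grip-bot, the lift-bot, the scan-bot, the sort-bot]

5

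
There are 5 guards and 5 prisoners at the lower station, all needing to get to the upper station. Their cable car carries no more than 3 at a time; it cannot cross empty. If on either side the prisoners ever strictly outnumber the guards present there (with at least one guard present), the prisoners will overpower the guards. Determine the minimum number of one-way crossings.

11

Counting alone: each trip to the upper station takes at most 3 across and each return brings at least 1 back, so after t trips out (and t−1 returns) at most 3t − (t−1) of the 10 are across; that first reaches 10 at t = 5, so at least 9 crossings are needed.
The safety rule pushes this higher. Following every safe sequence of crossings, the most of the 10 that can be at the upper station as the cable car arrives there on crossing 9 is 9 — never all 10.
So no plan with fewer than 11 crossings exists, and this one achieves 11:
1. 2 prisoners → the upper station.  (the lower station: 5G 3P; the upper station: 0G 2P)
2. 1 prisoner ← the lower station.  (the lower station: 5G 4P; the upper station: 0G 1P)
3. 3 prisoners → the upper station.  (the lower station: 5G 1P; the upper station: 0G 4P)
4. 1 prisoner ← the lower station.  (the lower station: 5G 2P; the upper station: 0G 3P)
5. 3 guards → the upper station.  (the lower station: 2G 2P; the upper station: 3G 3P)
6. 1 guard and 1 prisoner ← the lower station.  (the lower station: 3G 3P; the upper station: 2G 2P)
7. 3 guards → the upper station.  (the lower station: 0G 3P; the upper station: 5G 2P)
8. 1 prisoner ← the lower station.  (the lower station: 0G 4P; the upper station: 5G 1P)
9. 2 prisoners → the upper station.  (the lower station: 0G 2P; the upper station: 5G 3P)
10. 1 prisoner ← the lower station.  (the lower station: 0G 3P; the upper station: 5G 2P)
11. 3 prisoners → the upper station.  (the lower station: 0G 0P; the upper station: 5G 5P)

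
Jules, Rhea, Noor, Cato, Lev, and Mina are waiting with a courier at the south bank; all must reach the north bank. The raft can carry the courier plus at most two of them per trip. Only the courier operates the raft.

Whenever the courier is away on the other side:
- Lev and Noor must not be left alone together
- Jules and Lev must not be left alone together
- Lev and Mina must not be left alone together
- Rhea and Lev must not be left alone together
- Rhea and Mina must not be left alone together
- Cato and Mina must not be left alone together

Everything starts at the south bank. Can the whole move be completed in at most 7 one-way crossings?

Counting alone: the courier can take at most 2 across per trip to the north bank, so moving all 6 needs at least 3 loaded trips out, with a return between consecutive ones — at least 5 crossings.
The safety rule pushes this higher. Following every safe sequence of crossings, the most of the 6 that can be at the north bank as the raft arrives there on crossings 5, 7 is 4, 5 respectively — never all 6.
So the move cannot be finished within 7 crossings. (The shortest complete plan takes 9:)
1. Courier goes to the north bank with Lev and Mina.
2. Courier goes back to the south bank with Lev.
3. Courier goes to the north bank with Jules and Lev.
4. Courier goes back to the south bank with Lev.
5. Courier goes to the north bank with Noor and Rhea.
6. Courier goes back to the south bank with Rhea.
7. Courier goes to the north bank with Cato and Rhea.
8. Courier goes back to the south bank with Mina.
9. Courier goes to the north bank with Lev and Mina.

No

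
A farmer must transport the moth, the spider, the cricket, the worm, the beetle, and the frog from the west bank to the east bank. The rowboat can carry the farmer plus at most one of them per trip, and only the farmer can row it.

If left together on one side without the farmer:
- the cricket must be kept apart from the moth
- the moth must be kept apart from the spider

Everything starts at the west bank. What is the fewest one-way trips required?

Counting alone: the farmer can take at most 1 across per trip to the east bank, so moving all 6 needs at least 6 loaded trips out, with a return between consecutive ones — at least 11 crossings.
The safety rule pushes this higher. Following every safe sequence of crossings, the most of the 6 that can be at the east bank as the rowboat arrives there on crossing 11 is 5 — never all 6.
So no plan with fewer than 13 crossings exists, and this one achieves 13:
1. Farmer goes to the east bank with the moth.  [the west bank: the beetle, the cricket, the frog, the spider, the worm | the east bank: the moth]
2. Farmer goes back to the west bank alone.  [the west bank: the beetle, the cricket, the frog, the spider, the worm | the east bank: the moth]
3. Farmer goes to the east bank with the spider.  [the west bank: the beetle, the cricket, the frog, the worm | the east bank: the moth, the spider]
4. Farmer goes back to the west bank with the moth.  [the west bank: the beetle, the cricket, the frog, the moth, the worm | the east bank: the spider]
5. Farmer goes to the east bank with the cricket.  [the west bank: the beetle, the frog, the moth, the worm | the east bank: the cricket, the spider]
6. Farmer goes back to the west bank alone.  [the west bank: the beetle, the frog, the moth, the worm | the east bank: the cricket, the spider]
7. Farmer goes to the east bank with the worm.  [the west bank: the beetle, the frog, the moth | the east bank: the cricket, the spider, the worm]
8. Farmer goes back to the west bank alone.  [the west bank: the beetle, the frog, the moth | the east bank: the cricket, the spider, the worm]
9. Farmer goes to the east bank with the beetle.  [the west bank: the frog, the moth | the east bank: the beetle, the cricket, the spider, the worm]
10. Farmer goes back to the west bank alone.  [the west bank: the frog, the moth | the east bank: the beetle, the cricket, the spider, the worm]
11. Farmer goes to the east bank with the frog.  [the west bank: the moth | the east bank: the beetle, the cricket, the frog, the spider, the worm]
12. Farmer goes back to the west bank alone.  [the west bank: the moth | the east bank: the beetle, the cricket, the frog, the spider, the worm]
13. Farmer goes to the east bank with the moth.  [the west bank: — | the east bank: the beetle, the cricket, the frog, the moth, the spider, the worm]

13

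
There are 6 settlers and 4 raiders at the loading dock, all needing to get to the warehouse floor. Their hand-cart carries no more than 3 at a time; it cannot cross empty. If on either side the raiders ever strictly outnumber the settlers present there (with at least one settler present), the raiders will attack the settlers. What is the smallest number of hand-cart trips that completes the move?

Counting alone: each trip to the warehouse floor takes at most 3 across and each return brings at least 1 back, so after t trips out (and t−1 returns) at most 3t − (t−1) of the 10 are across; that first reaches 10 at t = 5, so at least 9 crossings are needed.
The plan below uses exactly 9 crossings, so it is optimal:
1. 2 raiders → the warehouse floor.  (the loading dock: 6S 2R; the warehouse floor: 0S 2R)
2. 1 raider ← the loading dock.  (the loading dock: 6S 3R; the warehouse floor: 0S 1R)
3. 3 raiders → the warehouse floor.  (the loading dock: 6S 0R; the warehouse floor: 0S 4R)
4. 1 raider ← the loading dock.  (the loading dock: 6S 1R; the warehouse floor: 0S 3R)
5. 3 settlers → the warehouse floor.  (the loading dock: 3S 1R; the warehouse floor: 3S 3R)
6. 1 raider ← the loading dock.  (the loading dock: 3S 2R; the warehouse floor: 3S 2R)
7. 1 settler and 2 raiders → the warehouse floor.  (the loading dock: 2S 0R; the warehouse floor: 4S 4R)
8. 1 raider ← the loading dock.  (the loading dock: 2S 1R; the warehouse floor: 4S 3R)
9. 2 settlers and 1 raider → the warehouse floor.  (the loading dock: 0S 0R; the warehouse floor: 6S 4R)

9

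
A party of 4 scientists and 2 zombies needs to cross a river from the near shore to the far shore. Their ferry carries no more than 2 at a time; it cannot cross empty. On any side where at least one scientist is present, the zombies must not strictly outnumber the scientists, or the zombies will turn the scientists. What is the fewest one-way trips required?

Counting alone: each trip to the far shore takes at most 2 across and each return brings at least 1 back, so after t trips out (and t−1 returns) at most 2t − (t−1) of the 6 are across; that first reaches 6 at t = 5, so at least 9 crossings are needed.
The plan below uses exactly 9 crossings, so it is optimal:
1. 2 zombies → the far shore.  (the near shore: 4S 0Z; the far shore: 0S 2Z)
2. 1 zombie ← the near shore.  (the near shore: 4S 1Z; the far shore: 0S 1Z)
3. 2 scientists → the far shore.  (the near shore: 2S 1Z; the far shore: 2S 1Z)
4. 1 zombie ← the near shore.  (the near shore: 2S 2Z; the far shore: 2S 0Z)
5. 2 zombies → the far shore.  (the near shore: 2S 0Z; the far shore: 2S 2Z)
6. 1 zombie ← the near shore.  (the near shore: 2S 1Z; the far shore: 2S 1Z)
7. 1 scientist and 1 zombie → the far shore.  (the near shore: 1S 0Z; the far shore: 3S 2Z)
8. 1 zombie ← the near shore.  (the near shore: 1S 1Z; the far shore: 3S 1Z)
9. 1 scientist and 1 zombie → the far shore.  (the near shore: 0S 0Z; the far shore: 4S 2Z)

9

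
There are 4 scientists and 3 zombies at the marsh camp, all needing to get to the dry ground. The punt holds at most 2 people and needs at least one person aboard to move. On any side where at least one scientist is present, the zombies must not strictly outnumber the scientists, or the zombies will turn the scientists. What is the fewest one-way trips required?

11

Counting alone: each trip to the dry ground takes at most 2 across and each return brings at least 1 back, so after t trips out (and t−1 returns) at most 2t − (t−1) of the 7 are across; that first reaches 7 at t = 6, so at least 11 crossings are needed.
The plan below uses exactly 11 crossings, so it is optimal:
1. 2 zombies → the dry ground.  (the marsh camp: 4S 1Z; the dry ground: 0S 2Z)
2. 1 zombie ← the marsh camp.  (the marsh camp: 4S 2Z; the dry ground: 0S 1Z)
3. 2 zombies → the dry ground.  (the marsh camp: 4S 0Z; the dry ground: 0S 3Z)
4. 1 zombie ← the marsh camp.  (the marsh camp: 4S 1Z; the dry ground: 0S 2Z)
5. 2 scientists → the dry ground.  (the marsh camp: 2S 1Z; the dry ground: 2S 2Z)
6. 1 zombie ← the marsh camp.  (the marsh camp: 2S 2Z; the dry ground: 2S 1Z)
7. 1 scientist and 1 zombie → the dry ground.  (the marsh camp: 1S 1Z; the dry ground: 3S 2Z)
8. 1 scientist ← the marsh camp.  (the marsh camp: 2S 1Z; the dry ground: 2S 2Z)
9. 1 scientist and 1 zombie → the dry ground.  (the marsh camp: 1S 0Z; the dry ground: 3S 3Z)
10. 1 zombie ← the marsh camp.  (the marsh camp: 1S 1Z; the dry ground: 3S 2Z)
11. 1 scientist and 1 zombie → the dry ground.  (the marsh camp: 0S 0Z; the dry ground: 4S 3Z)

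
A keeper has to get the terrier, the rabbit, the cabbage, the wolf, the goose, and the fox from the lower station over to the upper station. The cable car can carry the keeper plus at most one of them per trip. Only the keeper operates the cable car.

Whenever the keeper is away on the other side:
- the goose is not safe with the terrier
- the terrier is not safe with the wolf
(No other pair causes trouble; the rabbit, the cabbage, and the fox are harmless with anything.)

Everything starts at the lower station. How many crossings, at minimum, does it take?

13

Counting alone: the keeper can take at most 1 across per trip to the upper station, so moving all 6 needs at least 6 loaded trips out, with a return between consecutive ones — at least 11 crossings.
The safety rule pushes this higher. Following every safe sequence of crossings, the most of the 6 that can be at the upper station as the cable car arrives there on crossing 11 is 5 — never all 6.
So no plan with fewer than 13 crossings exists, and this one achieves 13:
1. Keeper goes to the upper station with the terrier.
2. Keeper goes back to the lower station alone.
3. Keeper goes to the upper station with the rabbit.
4. Keeper goes back to the lower station alone.
5. Keeper goes to the upper station with the cabbage.
6. Keeper goes back to the lower station alone.
7. Keeper goes to the upper station with the wolf.
8. Keeper goes back to the lower station with the terrier.
9. Keeper goes to the upper station with the goose.
10. Keeper goes back to the lower station alone.
11. Keeper goes to the upper station with the fox.
12. Keeper goes back to the lower station alone.
13. Keeper goes to the upper station with the terrier.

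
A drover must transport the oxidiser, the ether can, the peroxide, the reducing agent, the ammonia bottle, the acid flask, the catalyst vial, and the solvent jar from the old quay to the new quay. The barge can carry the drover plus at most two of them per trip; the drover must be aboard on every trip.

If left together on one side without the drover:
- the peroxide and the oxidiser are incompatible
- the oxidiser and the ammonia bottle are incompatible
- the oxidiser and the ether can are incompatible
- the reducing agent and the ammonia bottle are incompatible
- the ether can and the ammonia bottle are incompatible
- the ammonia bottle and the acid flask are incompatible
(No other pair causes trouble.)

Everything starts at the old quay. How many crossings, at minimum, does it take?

13

Counting alone: the drover can take at most 2 across per trip to the new quay, so moving all 8 needs at least 4 loaded trips out, with a return between consecutive ones — at least 7 crossings.
The safety rule pushes this higher. Following every safe sequence of crossings, the most of the 8 that can be at the new quay as the barge arrives there on crossings 7, 9, 11 is 5, 6, 7 respectively — never all 8.
So no plan with fewer than 13 crossings exists, and this one achieves 13:
1. Drover goes to the new quay with the ammonia bottle and the oxidiser.  [the old quay: the acid flask, the catalyst vial, the ether can, the peroxide, the reducing agent, the solvent jar | the new quay: the ammonia bottle, the oxidiser]
2. Drover goes back to the old quay with the oxidiser.  [the old quay: the acid flask, the catalyst vial, the ether can, the oxidiser, the peroxide, the reducing agent, the solvent jar | the new quay: the ammonia bottle]
3. Drover goes to the new quay with the oxidiser and the peroxide.  [the old quay: the acid flask, the catalyst vial, the ether can, the reducing agent, the solvent jar | the new quay: the ammonia bottle, the oxidiser, the peroxide]
4. Drover goes back to the old quay with the oxidiser.  [the old quay: the acid flask, the catalyst vial, the ether can, the oxidiser, the reducing agent, the solvent jar | the new quay: the ammonia bottle, the peroxide]
5. Drover goes to the new quay with the catalyst vial and the oxidiser.  [the old quay: the acid flask, the ether can, the reducing agent, the solvent jar | the new quay: the ammonia bottle, the catalyst vial, the oxidiser, the peroxide]
6. Drover goes back to the old quay with the oxidiser.  [the old quay: the acid flask, the ether can, the oxidiser, the reducing agent, the solvent jar | the new quay: the ammonia bottle, the catalyst vial, the peroxide]
7. Drover goes to the new quay with the oxidiser and the solvent jar.  [the old quay: the acid flask, the ether can, the reducing agent | the new quay: the ammonia bottle, the catalyst vial, the oxidiser, the peroxide, the solvent jar]
8. Drover goes back to the old quay with the oxidiser.  [the old quay: the acid flask, the ether can, the oxidiser, the reducing agent | the new quay: the ammonia bottle, the catalyst vial, the peroxide, the solvent jar]
9. Drover goes to the new quay with the ether can and the reducing agent.  [the old quay: the acid flask, the oxidiser | the new quay: the ammonia bottle, the catalyst vial, the ether can, the peroxide, the reducing agent, the solvent jar]
10. Drover goes back to the old quay with the ammonia bottle.  [the old quay: the acid flask, the ammonia bottle, the oxidiser | the new quay: the catalyst vial, the ether can, the peroxide, the reducing agent, the solvent jar]
11. Drover goes to the new quay with the acid flask and the oxidiser.  [the old quay: the ammonia bottle | the new quay: the acid flask, the catalyst vial, the ether can, the oxidiser, the peroxide, the reducing agent, the solvent jar]
12. Drover goes back to the old quay with the oxidiser.  [the old quay: the ammonia bottle, the oxidiser | the new quay: the acid flask, the catalyst vial, the ether can, the peroxide, the reducing agent, the solvent jar]
13. Drover goes to the new quay with the ammonia bottle and the oxidiser.  [the old quay: — | the new quay: the acid flask, the ammonia bottle, the catalyst vial, the ether can, the oxidiser, the peroxide, the reducing agent, the solvent jar]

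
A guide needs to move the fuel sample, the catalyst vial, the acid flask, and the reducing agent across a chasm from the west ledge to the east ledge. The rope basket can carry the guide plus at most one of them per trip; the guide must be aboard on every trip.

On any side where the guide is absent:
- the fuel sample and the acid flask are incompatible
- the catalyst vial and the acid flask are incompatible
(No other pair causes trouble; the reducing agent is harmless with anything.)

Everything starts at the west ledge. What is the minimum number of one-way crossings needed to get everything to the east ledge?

Counting alone: the guide can take at most 1 across per trip to the east ledge, so moving all 4 needs at least 4 loaded trips out, with a return between consecutive ones — at least 7 crossings.
The safety rule pushes this higher. Following every safe sequence of crossings, the most of the 4 that can be at the east ledge as the rope basket arrives there on crossing 7 is 3 — never all 4.
So no plan with fewer than 9 crossings exists, and this one achieves 9:
1. Guide goes to the east ledge with the acid flask.
2. Guide goes back to the west ledge alone.
3. Guide goes to the east ledge with the fuel sample.
4. Guide goes back to the west ledge with the acid flask.
5. Guide goes to the east ledge with the catalyst vial.
6. Guide goes back to the west ledge alone.
7. Guide goes to the east ledge with the reducing agent.
8. Guide goes back to the west ledge alone.
9. Guide goes to the east ledge with the acid flask.

9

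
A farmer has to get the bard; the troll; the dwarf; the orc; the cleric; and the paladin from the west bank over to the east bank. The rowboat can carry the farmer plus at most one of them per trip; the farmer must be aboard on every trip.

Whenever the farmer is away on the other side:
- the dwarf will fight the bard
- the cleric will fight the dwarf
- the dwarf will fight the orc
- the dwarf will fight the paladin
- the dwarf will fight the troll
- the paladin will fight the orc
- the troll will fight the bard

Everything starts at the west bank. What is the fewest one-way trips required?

impossible

Whatever the first load, the items left behind include a forbidden pair without the farmer. No opening move is safe, so no plan exists.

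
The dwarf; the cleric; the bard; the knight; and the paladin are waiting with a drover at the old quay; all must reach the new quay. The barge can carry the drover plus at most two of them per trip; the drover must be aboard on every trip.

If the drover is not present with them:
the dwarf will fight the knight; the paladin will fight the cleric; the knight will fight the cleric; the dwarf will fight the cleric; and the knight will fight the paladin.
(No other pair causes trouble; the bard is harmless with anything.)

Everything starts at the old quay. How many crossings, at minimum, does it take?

7

Counting alone: the drover can take at most 2 across per trip to the new quay, so moving all 5 needs at least 3 loaded trips out, with a return between consecutive ones — at least 5 crossings.
The safety rule pushes this higher. Following every safe sequence of crossings, the most of the 5 that can be at the new quay as the barge arrives there on crossing 5 is 4 — never all 5.
So no plan with fewer than 7 crossings exists, and this one achieves 7:
1. Drover goes to the new quay with the cleric and the knight.
2. Drover goes back to the old quay with the cleric.
3. Drover goes to the new quay with the dwarf and the paladin.
4. Drover goes back to the old quay with the knight.
5. Drover goes to the new quay with the bard and the cleric.
6. Drover goes back to the old quay with the cleric.
7. Drover goes to the new quay with the cleric and the knight.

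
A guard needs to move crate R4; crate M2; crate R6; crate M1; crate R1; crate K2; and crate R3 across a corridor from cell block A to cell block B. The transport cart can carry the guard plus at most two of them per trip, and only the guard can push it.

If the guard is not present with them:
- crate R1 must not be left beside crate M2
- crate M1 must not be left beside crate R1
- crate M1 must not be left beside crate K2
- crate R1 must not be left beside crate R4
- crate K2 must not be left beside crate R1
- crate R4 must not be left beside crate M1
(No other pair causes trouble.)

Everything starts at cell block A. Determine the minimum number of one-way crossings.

11

Counting alone: the guard can take at most 2 across per trip to cell block B, so moving all 7 needs at least 4 loaded trips out, with a return between consecutive ones — at least 7 crossings.
The safety rule pushes this higher. Following every safe sequence of crossings, the most of the 7 that can be at cell block B as the transport cart arrives there on crossings 7, 9 is 5, 6 respectively — never all 7.
So no plan with fewer than 11 crossings exists, and this one achieves 11:
1. Guard goes to cell block B with crate M1 and crate R1.  [cell block A: crate K2, crate M2, crate R3, crate R4, crate R6 | cell block B: crate M1, crate R1]
2. Guard goes back to cell block A with crate M1.  [cell block A: crate K2, crate M1, crate M2, crate R3, crate R4, crate R6 | cell block B: crate R1]
3. Guard goes to cell block B with crate K2 and crate R4.  [cell block A: crate M1, crate M2, crate R3, crate R6 | cell block B: crate K2, crate R1, crate R4]
4. Guard goes back to cell block A with crate R1.  [cell block A: crate M1, crate M2, crate R1, crate R3, crate R6 | cell block B: crate K2, crate R4]
5. Guard goes to cell block B with crate M1 and crate M2.  [cell block A: crate R1, crate R3, crate R6 | cell block B: crate K2, crate M1, crate M2, crate R4]
6. Guard goes back to cell block A with crate M1.  [cell block A: crate M1, crate R1, crate R3, crate R6 | cell block B: crate K2, crate M2, crate R4]
7. Guard goes to cell block B with crate M1 and crate R6.  [cell block A: crate R1, crate R3 | cell block B: crate K2, crate M1, crate M2, crate R4, crate R6]
8. Guard goes back to cell block A with crate M1.  [cell block A: crate M1, crate R1, crate R3 | cell block B: crate K2, crate M2, crate R4, crate R6]
9. Guard goes to cell block B with crate M1 and crate R3.  [cell block A: crate R1 | cell block B: crate K2, crate M1, crate M2, crate R3, crate R4, crate R6]
10. Guard goes back to cell block A with crate M1.  [cell block A: crate M1, crate R1 | cell block B: crate K2, crate M2, crate R3, crate R4, crate R6]
11. Guard goes to cell block B with crate M1 and crate R1.  [cell block A: — | cell block B: crate K2, crate M1, crate M2, crate R1, crate R3, crate R4, crate R6]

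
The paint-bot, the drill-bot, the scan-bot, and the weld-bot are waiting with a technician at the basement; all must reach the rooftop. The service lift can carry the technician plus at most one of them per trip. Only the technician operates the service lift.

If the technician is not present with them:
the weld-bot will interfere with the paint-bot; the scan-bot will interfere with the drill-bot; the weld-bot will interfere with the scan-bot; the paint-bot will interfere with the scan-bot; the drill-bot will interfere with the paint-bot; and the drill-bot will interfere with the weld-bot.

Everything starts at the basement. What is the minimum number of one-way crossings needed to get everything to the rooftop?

Whatever the first load, the items left behind include a forbidden pair without the technician. No opening move is safe, so no plan exists.

impossible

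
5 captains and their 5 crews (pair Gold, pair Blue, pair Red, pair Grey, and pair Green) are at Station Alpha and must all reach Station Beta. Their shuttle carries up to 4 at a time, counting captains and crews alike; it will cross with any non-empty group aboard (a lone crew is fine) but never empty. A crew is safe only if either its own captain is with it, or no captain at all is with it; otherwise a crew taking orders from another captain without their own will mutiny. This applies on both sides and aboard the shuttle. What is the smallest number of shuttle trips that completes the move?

Counting alone: each trip to Station Beta takes at most 4 across and each return brings at least 1 back, so after t trips out (and t−1 returns) at most 4t − (t−1) of the 10 are across; that first reaches 10 at t = 3, so at least 5 crossings are needed.
The safety rule pushes this higher. Following every safe sequence of crossings, the most of the 10 that can be at Station Beta as the shuttle arrives there on crossing 5 is 9 — never all 10.
So no plan with fewer than 7 crossings exists, and this one achieves 7:
1. captain Gold and crew Gold cross → Station Beta.
2. captain Gold crosses ← Station Alpha.
3. crew Blue, crew Green, crew Grey, and crew Red cross → Station Beta.
4. crew Gold crosses ← Station Alpha.
5. captain Blue, captain Green, captain Grey, and captain Red cross → Station Beta.
6. captain Blue and crew Blue cross ← Station Alpha.
7. captain Blue, captain Gold, crew Blue, and crew Gold cross → Station Beta.

7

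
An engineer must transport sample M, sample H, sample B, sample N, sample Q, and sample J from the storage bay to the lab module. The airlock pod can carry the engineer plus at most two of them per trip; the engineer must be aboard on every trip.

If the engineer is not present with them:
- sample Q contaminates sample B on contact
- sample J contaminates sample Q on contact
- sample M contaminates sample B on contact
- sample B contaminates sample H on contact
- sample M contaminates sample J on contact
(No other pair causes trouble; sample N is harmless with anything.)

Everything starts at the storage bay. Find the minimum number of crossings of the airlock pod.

7

Counting alone: the engineer can take at most 2 across per trip to the lab module, so moving all 6 needs at least 3 loaded trips out, with a return between consecutive ones — at least 5 crossings.
The safety rule pushes this higher. Following every safe sequence of crossings, the most of the 6 that can be at the lab module as the airlock pod arrives there on crossing 5 is 5 — never all 6.
So no plan with fewer than 7 crossings exists, and this one achieves 7:
1. Engineer goes to the lab module with sample B and sample J.  [the storage bay: sample H, sample M, sample N, sample Q | the lab module: sample B, sample J]
2. Engineer goes back to the storage bay alone.  [the storage bay: sample H, sample M, sample N, sample Q | the lab module: sample B, sample J]
3. Engineer goes to the lab module with sample H and sample M.  [the storage bay: sample N, sample Q | the lab module: sample B, sample H, sample J, sample M]
4. Engineer goes back to the storage bay with sample B and sample J.  [the storage bay: sample B, sample J, sample N, sample Q | the lab module: sample H, sample M]
5. Engineer goes to the lab module with sample N and sample Q.  [the storage bay: sample B, sample J | the lab module: sample H, sample M, sample N, sample Q]
6. Engineer goes back to the storage bay alone.  [the storage bay: sample B, sample J | the lab module: sample H, sample M, sample N, sample Q]
7. Engineer goes to the lab module with sample B and sample J.  [the storage bay: — | the lab module: sample B, sample H, sample J, sample M, sample N, sample Q]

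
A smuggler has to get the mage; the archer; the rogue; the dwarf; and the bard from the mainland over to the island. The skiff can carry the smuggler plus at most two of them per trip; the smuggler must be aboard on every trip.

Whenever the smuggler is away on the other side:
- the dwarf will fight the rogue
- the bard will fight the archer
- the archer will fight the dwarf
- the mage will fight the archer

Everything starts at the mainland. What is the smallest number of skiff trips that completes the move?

Counting alone: the smuggler can take at most 2 across per trip to the island, so moving all 5 needs at least 3 loaded trips out, with a return between consecutive ones — at least 5 crossings.
The plan below uses exactly 5 crossings, so it is optimal:
1. Smuggler goes to the island with the archer and the rogue.
2. Smuggler goes back to the mainland alone.
3. Smuggler goes to the island with the bard and the mage.
4. Smuggler goes back to the mainland with the archer.
5. Smuggler goes to the island with the archer and the dwarf.

5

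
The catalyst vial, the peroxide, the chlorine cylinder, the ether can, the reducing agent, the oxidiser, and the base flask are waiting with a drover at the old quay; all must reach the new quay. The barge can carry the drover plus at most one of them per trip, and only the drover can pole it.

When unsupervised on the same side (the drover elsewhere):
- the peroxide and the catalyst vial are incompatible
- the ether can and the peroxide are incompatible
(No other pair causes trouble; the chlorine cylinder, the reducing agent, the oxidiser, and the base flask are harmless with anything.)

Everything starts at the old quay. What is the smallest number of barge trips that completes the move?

Counting alone: the drover can take at most 1 across per trip to the new quay, so moving all 7 needs at least 7 loaded trips out, with a return between consecutive ones — at least 13 crossings.
The safety rule pushes this higher. Following every safe sequence of crossings, the most of the 7 that can be at the new quay as the barge arrives there on crossing 13 is 6 — never all 7.
So no plan with fewer than 15 crossings exists, and this one achieves 15:
1. Drover goes to the new quay with the peroxide.
2. Drover goes back to the old quay alone.
3. Drover goes to the new quay with the catalyst vial.
4. Drover goes back to the old quay with the peroxide.
5. Drover goes to the new quay with the ether can.
6. Drover goes back to the old quay alone.
7. Drover goes to the new quay with the chlorine cylinder.
8. Drover goes back to the old quay alone.
9. Drover goes to the new quay with the reducing agent.
10. Drover goes back to the old quay alone.
11. Drover goes to the new quay with the oxidiser.
12. Drover goes back to the old quay alone.
13. Drover goes to the new quay with the base flask.
14. Drover goes back to the old quay alone.
15. Drover goes to the new quay with the peroxide.

15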